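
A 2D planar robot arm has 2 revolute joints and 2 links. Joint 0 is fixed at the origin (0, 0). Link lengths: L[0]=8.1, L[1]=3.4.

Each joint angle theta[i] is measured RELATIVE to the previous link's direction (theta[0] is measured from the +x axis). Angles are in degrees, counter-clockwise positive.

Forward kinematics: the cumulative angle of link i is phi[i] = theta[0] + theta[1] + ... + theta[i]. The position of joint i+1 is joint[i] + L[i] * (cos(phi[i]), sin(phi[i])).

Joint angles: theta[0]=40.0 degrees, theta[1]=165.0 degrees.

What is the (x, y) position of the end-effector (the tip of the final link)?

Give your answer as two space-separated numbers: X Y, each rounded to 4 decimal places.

joint[0] = (0.0000, 0.0000)  (base)
link 0: phi[0] = 40 = 40 deg
  cos(40 deg) = 0.7660, sin(40 deg) = 0.6428
  joint[1] = (0.0000, 0.0000) + 8.1 * (0.7660, 0.6428) = (0.0000 + 6.2050, 0.0000 + 5.2066) = (6.2050, 5.2066)
link 1: phi[1] = 40 + 165 = 205 deg
  cos(205 deg) = -0.9063, sin(205 deg) = -0.4226
  joint[2] = (6.2050, 5.2066) + 3.4 * (-0.9063, -0.4226) = (6.2050 + -3.0814, 5.2066 + -1.4369) = (3.1235, 3.7697)
End effector: (3.1235, 3.7697)

Answer: 3.1235 3.7697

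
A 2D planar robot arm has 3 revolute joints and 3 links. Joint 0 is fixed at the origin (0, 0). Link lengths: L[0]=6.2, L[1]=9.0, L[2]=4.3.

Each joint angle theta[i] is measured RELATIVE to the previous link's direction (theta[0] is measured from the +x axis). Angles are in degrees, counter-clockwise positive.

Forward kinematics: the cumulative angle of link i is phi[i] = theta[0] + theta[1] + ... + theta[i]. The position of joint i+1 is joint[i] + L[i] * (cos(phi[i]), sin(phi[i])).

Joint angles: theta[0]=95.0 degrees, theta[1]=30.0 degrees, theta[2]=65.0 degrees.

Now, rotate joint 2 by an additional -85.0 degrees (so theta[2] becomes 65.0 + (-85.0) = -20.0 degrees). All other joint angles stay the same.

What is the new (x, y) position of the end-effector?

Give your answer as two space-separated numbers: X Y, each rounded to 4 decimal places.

joint[0] = (0.0000, 0.0000)  (base)
link 0: phi[0] = 95 = 95 deg
  cos(95 deg) = -0.0872, sin(95 deg) = 0.9962
  joint[1] = (0.0000, 0.0000) + 6.2 * (-0.0872, 0.9962) = (0.0000 + -0.5404, 0.0000 + 6.1764) = (-0.5404, 6.1764)
link 1: phi[1] = 95 + 30 = 125 deg
  cos(125 deg) = -0.5736, sin(125 deg) = 0.8192
  joint[2] = (-0.5404, 6.1764) + 9 * (-0.5736, 0.8192) = (-0.5404 + -5.1622, 6.1764 + 7.3724) = (-5.7026, 13.5488)
link 2: phi[2] = 95 + 30 + -20 = 105 deg
  cos(105 deg) = -0.2588, sin(105 deg) = 0.9659
  joint[3] = (-5.7026, 13.5488) + 4.3 * (-0.2588, 0.9659) = (-5.7026 + -1.1129, 13.5488 + 4.1535) = (-6.8155, 17.7023)
End effector: (-6.8155, 17.7023)

Answer: -6.8155 17.7023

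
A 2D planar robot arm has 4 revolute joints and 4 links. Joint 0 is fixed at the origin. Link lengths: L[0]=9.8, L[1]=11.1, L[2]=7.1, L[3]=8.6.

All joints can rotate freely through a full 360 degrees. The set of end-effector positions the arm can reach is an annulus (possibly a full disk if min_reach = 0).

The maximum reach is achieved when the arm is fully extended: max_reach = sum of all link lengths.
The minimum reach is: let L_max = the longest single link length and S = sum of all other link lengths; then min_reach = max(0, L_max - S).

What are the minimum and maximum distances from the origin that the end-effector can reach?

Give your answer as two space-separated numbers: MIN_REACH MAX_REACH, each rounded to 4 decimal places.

Link lengths: [9.8, 11.1, 7.1, 8.6]
max_reach = 9.8 + 11.1 + 7.1 + 8.6 = 36.6
L_max = max([9.8, 11.1, 7.1, 8.6]) = 11.1
S (sum of others) = 36.6 - 11.1 = 25.5
min_reach = max(0, 11.1 - 25.5) = max(0, -14.4) = 0

Answer: 0.0000 36.6000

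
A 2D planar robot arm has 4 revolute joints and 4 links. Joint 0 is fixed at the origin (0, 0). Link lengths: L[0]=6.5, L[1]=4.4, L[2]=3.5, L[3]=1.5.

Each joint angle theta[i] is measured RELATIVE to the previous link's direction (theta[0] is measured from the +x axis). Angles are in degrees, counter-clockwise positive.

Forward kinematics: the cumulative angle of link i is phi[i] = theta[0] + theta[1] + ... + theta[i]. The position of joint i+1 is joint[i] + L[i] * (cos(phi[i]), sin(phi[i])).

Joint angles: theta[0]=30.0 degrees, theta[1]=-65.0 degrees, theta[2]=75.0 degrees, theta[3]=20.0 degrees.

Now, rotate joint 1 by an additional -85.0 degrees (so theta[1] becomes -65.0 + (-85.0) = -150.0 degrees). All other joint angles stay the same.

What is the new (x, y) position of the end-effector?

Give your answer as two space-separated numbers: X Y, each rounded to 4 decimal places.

joint[0] = (0.0000, 0.0000)  (base)
link 0: phi[0] = 30 = 30 deg
  cos(30 deg) = 0.8660, sin(30 deg) = 0.5000
  joint[1] = (0.0000, 0.0000) + 6.5 * (0.8660, 0.5000) = (0.0000 + 5.6292, 0.0000 + 3.2500) = (5.6292, 3.2500)
link 1: phi[1] = 30 + -150 = -120 deg
  cos(-120 deg) = -0.5000, sin(-120 deg) = -0.8660
  joint[2] = (5.6292, 3.2500) + 4.4 * (-0.5000, -0.8660) = (5.6292 + -2.2000, 3.2500 + -3.8105) = (3.4292, -0.5605)
link 2: phi[2] = 30 + -150 + 75 = -45 deg
  cos(-45 deg) = 0.7071, sin(-45 deg) = -0.7071
  joint[3] = (3.4292, -0.5605) + 3.5 * (0.7071, -0.7071) = (3.4292 + 2.4749, -0.5605 + -2.4749) = (5.9040, -3.0354)
link 3: phi[3] = 30 + -150 + 75 + 20 = -25 deg
  cos(-25 deg) = 0.9063, sin(-25 deg) = -0.4226
  joint[4] = (5.9040, -3.0354) + 1.5 * (0.9063, -0.4226) = (5.9040 + 1.3595, -3.0354 + -0.6339) = (7.2635, -3.6693)
End effector: (7.2635, -3.6693)

Answer: 7.2635 -3.6693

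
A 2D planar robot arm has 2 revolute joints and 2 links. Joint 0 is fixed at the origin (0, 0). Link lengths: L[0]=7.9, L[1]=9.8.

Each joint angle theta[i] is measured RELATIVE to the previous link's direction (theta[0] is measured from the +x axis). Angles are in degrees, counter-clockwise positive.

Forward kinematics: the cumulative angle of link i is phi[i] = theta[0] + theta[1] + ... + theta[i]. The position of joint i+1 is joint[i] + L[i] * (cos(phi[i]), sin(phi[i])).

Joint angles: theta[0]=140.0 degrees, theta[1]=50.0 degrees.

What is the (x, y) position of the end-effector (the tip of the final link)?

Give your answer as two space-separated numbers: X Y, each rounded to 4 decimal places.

Answer: -15.7029 3.3763

Derivation:
joint[0] = (0.0000, 0.0000)  (base)
link 0: phi[0] = 140 = 140 deg
  cos(140 deg) = -0.7660, sin(140 deg) = 0.6428
  joint[1] = (0.0000, 0.0000) + 7.9 * (-0.7660, 0.6428) = (0.0000 + -6.0518, 0.0000 + 5.0780) = (-6.0518, 5.0780)
link 1: phi[1] = 140 + 50 = 190 deg
  cos(190 deg) = -0.9848, sin(190 deg) = -0.1736
  joint[2] = (-6.0518, 5.0780) + 9.8 * (-0.9848, -0.1736) = (-6.0518 + -9.6511, 5.0780 + -1.7018) = (-15.7029, 3.3763)
End effector: (-15.7029, 3.3763)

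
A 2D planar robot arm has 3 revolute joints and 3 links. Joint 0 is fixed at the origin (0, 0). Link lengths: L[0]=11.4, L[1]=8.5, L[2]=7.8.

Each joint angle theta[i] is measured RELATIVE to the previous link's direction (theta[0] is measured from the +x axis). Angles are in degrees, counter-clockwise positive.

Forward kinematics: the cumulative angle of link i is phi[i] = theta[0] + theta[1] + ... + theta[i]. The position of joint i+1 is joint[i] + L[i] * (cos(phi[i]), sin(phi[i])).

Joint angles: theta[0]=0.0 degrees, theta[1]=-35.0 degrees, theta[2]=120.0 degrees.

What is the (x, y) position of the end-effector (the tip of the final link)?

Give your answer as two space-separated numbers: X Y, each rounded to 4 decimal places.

Answer: 19.0426 2.8949

Derivation:
joint[0] = (0.0000, 0.0000)  (base)
link 0: phi[0] = 0 = 0 deg
  cos(0 deg) = 1.0000, sin(0 deg) = 0.0000
  joint[1] = (0.0000, 0.0000) + 11.4 * (1.0000, 0.0000) = (0.0000 + 11.4000, 0.0000 + 0.0000) = (11.4000, 0.0000)
link 1: phi[1] = 0 + -35 = -35 deg
  cos(-35 deg) = 0.8192, sin(-35 deg) = -0.5736
  joint[2] = (11.4000, 0.0000) + 8.5 * (0.8192, -0.5736) = (11.4000 + 6.9628, 0.0000 + -4.8754) = (18.3628, -4.8754)
link 2: phi[2] = 0 + -35 + 120 = 85 deg
  cos(85 deg) = 0.0872, sin(85 deg) = 0.9962
  joint[3] = (18.3628, -4.8754) + 7.8 * (0.0872, 0.9962) = (18.3628 + 0.6798, -4.8754 + 7.7703) = (19.0426, 2.8949)
End effector: (19.0426, 2.8949)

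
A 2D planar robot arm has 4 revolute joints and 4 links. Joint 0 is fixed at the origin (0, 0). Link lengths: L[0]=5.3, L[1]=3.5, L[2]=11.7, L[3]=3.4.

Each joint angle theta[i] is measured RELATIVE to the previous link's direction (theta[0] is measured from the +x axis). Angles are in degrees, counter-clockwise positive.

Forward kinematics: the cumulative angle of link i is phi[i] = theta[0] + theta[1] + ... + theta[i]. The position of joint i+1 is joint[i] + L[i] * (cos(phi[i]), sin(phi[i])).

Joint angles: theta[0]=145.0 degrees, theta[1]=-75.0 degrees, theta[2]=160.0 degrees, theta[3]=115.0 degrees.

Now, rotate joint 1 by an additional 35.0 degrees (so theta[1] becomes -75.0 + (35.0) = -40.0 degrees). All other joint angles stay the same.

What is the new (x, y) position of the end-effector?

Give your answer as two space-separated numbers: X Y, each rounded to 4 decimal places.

Answer: -3.0721 -4.0719

Derivation:
joint[0] = (0.0000, 0.0000)  (base)
link 0: phi[0] = 145 = 145 deg
  cos(145 deg) = -0.8192, sin(145 deg) = 0.5736
  joint[1] = (0.0000, 0.0000) + 5.3 * (-0.8192, 0.5736) = (0.0000 + -4.3415, 0.0000 + 3.0400) = (-4.3415, 3.0400)
link 1: phi[1] = 145 + -40 = 105 deg
  cos(105 deg) = -0.2588, sin(105 deg) = 0.9659
  joint[2] = (-4.3415, 3.0400) + 3.5 * (-0.2588, 0.9659) = (-4.3415 + -0.9059, 3.0400 + 3.3807) = (-5.2474, 6.4207)
link 2: phi[2] = 145 + -40 + 160 = 265 deg
  cos(265 deg) = -0.0872, sin(265 deg) = -0.9962
  joint[3] = (-5.2474, 6.4207) + 11.7 * (-0.0872, -0.9962) = (-5.2474 + -1.0197, 6.4207 + -11.6555) = (-6.2671, -5.2348)
link 3: phi[3] = 145 + -40 + 160 + 115 = 380 deg
  cos(380 deg) = 0.9397, sin(380 deg) = 0.3420
  joint[4] = (-6.2671, -5.2348) + 3.4 * (0.9397, 0.3420) = (-6.2671 + 3.1950, -5.2348 + 1.1629) = (-3.0721, -4.0719)
End effector: (-3.0721, -4.0719)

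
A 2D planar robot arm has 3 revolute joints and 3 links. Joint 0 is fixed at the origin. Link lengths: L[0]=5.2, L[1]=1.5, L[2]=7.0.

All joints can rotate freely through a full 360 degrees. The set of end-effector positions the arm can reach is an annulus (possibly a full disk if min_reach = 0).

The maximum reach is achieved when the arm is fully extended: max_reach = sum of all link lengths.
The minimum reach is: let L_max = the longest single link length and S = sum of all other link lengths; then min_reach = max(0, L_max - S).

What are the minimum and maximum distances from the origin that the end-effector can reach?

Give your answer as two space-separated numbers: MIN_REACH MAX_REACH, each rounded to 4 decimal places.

Answer: 0.3000 13.7000

Derivation:
Link lengths: [5.2, 1.5, 7.0]
max_reach = 5.2 + 1.5 + 7 = 13.7
L_max = max([5.2, 1.5, 7.0]) = 7
S (sum of others) = 13.7 - 7 = 6.7
min_reach = max(0, 7 - 6.7) = max(0, 0.3) = 0.3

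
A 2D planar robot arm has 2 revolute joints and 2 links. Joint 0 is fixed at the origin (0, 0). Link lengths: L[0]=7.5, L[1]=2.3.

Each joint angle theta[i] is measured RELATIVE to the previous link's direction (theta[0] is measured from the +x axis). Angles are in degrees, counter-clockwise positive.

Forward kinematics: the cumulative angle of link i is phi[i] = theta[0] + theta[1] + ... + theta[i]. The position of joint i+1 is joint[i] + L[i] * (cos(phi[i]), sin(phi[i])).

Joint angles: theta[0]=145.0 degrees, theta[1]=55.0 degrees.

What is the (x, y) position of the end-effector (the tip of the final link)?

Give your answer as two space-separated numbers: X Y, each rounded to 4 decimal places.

joint[0] = (0.0000, 0.0000)  (base)
link 0: phi[0] = 145 = 145 deg
  cos(145 deg) = -0.8192, sin(145 deg) = 0.5736
  joint[1] = (0.0000, 0.0000) + 7.5 * (-0.8192, 0.5736) = (0.0000 + -6.1436, 0.0000 + 4.3018) = (-6.1436, 4.3018)
link 1: phi[1] = 145 + 55 = 200 deg
  cos(200 deg) = -0.9397, sin(200 deg) = -0.3420
  joint[2] = (-6.1436, 4.3018) + 2.3 * (-0.9397, -0.3420) = (-6.1436 + -2.1613, 4.3018 + -0.7866) = (-8.3049, 3.5152)
End effector: (-8.3049, 3.5152)

Answer: -8.3049 3.5152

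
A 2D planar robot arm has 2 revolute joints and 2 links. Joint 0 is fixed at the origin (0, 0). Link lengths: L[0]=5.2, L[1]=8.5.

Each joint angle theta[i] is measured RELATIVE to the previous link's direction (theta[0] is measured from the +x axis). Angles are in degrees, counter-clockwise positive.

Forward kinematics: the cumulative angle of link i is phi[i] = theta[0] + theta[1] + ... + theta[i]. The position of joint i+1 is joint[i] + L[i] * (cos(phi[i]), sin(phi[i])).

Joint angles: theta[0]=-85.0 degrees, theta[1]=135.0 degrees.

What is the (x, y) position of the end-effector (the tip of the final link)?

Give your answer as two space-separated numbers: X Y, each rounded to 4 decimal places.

Answer: 5.9169 1.3312

Derivation:
joint[0] = (0.0000, 0.0000)  (base)
link 0: phi[0] = -85 = -85 deg
  cos(-85 deg) = 0.0872, sin(-85 deg) = -0.9962
  joint[1] = (0.0000, 0.0000) + 5.2 * (0.0872, -0.9962) = (0.0000 + 0.4532, 0.0000 + -5.1802) = (0.4532, -5.1802)
link 1: phi[1] = -85 + 135 = 50 deg
  cos(50 deg) = 0.6428, sin(50 deg) = 0.7660
  joint[2] = (0.4532, -5.1802) + 8.5 * (0.6428, 0.7660) = (0.4532 + 5.4637, -5.1802 + 6.5114) = (5.9169, 1.3312)
End effector: (5.9169, 1.3312)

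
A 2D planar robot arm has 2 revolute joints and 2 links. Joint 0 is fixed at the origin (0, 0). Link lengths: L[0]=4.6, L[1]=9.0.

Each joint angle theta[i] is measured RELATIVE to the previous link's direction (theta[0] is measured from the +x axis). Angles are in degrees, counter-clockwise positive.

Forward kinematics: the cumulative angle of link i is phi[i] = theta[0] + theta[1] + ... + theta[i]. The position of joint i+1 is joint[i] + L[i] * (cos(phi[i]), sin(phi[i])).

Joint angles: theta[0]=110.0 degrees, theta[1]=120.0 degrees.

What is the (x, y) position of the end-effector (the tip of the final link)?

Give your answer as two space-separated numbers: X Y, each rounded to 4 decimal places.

Answer: -7.3584 -2.5718

Derivation:
joint[0] = (0.0000, 0.0000)  (base)
link 0: phi[0] = 110 = 110 deg
  cos(110 deg) = -0.3420, sin(110 deg) = 0.9397
  joint[1] = (0.0000, 0.0000) + 4.6 * (-0.3420, 0.9397) = (0.0000 + -1.5733, 0.0000 + 4.3226) = (-1.5733, 4.3226)
link 1: phi[1] = 110 + 120 = 230 deg
  cos(230 deg) = -0.6428, sin(230 deg) = -0.7660
  joint[2] = (-1.5733, 4.3226) + 9 * (-0.6428, -0.7660) = (-1.5733 + -5.7851, 4.3226 + -6.8944) = (-7.3584, -2.5718)
End effector: (-7.3584, -2.5718)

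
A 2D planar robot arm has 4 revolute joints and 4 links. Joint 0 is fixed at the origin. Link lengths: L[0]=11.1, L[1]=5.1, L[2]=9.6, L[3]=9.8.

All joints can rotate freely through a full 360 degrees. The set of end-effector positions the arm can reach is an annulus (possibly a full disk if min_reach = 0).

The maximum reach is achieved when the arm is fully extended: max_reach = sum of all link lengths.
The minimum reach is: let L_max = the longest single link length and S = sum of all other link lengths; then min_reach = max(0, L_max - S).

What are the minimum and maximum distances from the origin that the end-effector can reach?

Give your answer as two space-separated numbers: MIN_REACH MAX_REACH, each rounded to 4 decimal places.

Answer: 0.0000 35.6000

Derivation:
Link lengths: [11.1, 5.1, 9.6, 9.8]
max_reach = 11.1 + 5.1 + 9.6 + 9.8 = 35.6
L_max = max([11.1, 5.1, 9.6, 9.8]) = 11.1
S (sum of others) = 35.6 - 11.1 = 24.5
min_reach = max(0, 11.1 - 24.5) = max(0, -13.4) = 0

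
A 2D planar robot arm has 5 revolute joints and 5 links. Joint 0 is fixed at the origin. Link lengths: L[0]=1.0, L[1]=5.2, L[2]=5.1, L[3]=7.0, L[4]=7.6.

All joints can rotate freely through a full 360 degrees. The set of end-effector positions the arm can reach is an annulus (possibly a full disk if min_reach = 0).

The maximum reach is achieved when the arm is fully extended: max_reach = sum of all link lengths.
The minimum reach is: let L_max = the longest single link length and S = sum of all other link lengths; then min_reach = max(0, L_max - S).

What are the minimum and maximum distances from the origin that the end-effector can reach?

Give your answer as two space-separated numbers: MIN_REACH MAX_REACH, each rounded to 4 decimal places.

Link lengths: [1.0, 5.2, 5.1, 7.0, 7.6]
max_reach = 1 + 5.2 + 5.1 + 7 + 7.6 = 25.9
L_max = max([1.0, 5.2, 5.1, 7.0, 7.6]) = 7.6
S (sum of others) = 25.9 - 7.6 = 18.3
min_reach = max(0, 7.6 - 18.3) = max(0, -10.7) = 0

Answer: 0.0000 25.9000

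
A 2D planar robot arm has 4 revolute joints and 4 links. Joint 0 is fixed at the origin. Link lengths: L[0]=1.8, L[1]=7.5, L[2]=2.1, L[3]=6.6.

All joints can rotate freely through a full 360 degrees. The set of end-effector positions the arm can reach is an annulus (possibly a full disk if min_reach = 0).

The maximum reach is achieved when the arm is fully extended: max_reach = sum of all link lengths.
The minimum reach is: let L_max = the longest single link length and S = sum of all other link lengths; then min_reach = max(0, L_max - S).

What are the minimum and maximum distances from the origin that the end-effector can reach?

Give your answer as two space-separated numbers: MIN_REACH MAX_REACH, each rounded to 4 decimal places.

Answer: 0.0000 18.0000

Derivation:
Link lengths: [1.8, 7.5, 2.1, 6.6]
max_reach = 1.8 + 7.5 + 2.1 + 6.6 = 18
L_max = max([1.8, 7.5, 2.1, 6.6]) = 7.5
S (sum of others) = 18 - 7.5 = 10.5
min_reach = max(0, 7.5 - 10.5) = max(0, -3) = 0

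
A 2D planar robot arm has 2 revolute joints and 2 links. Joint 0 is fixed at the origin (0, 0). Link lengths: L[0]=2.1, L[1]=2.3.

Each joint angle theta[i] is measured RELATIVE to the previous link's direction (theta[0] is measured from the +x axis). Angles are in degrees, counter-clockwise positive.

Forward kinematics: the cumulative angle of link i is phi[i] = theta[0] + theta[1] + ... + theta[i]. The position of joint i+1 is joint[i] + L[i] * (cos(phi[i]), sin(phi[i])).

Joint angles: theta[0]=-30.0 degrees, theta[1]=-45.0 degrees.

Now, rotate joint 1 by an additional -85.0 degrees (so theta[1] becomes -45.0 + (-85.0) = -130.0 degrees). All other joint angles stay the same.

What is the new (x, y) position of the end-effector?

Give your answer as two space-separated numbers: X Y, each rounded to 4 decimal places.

Answer: -0.3426 -1.8366

Derivation:
joint[0] = (0.0000, 0.0000)  (base)
link 0: phi[0] = -30 = -30 deg
  cos(-30 deg) = 0.8660, sin(-30 deg) = -0.5000
  joint[1] = (0.0000, 0.0000) + 2.1 * (0.8660, -0.5000) = (0.0000 + 1.8187, 0.0000 + -1.0500) = (1.8187, -1.0500)
link 1: phi[1] = -30 + -130 = -160 deg
  cos(-160 deg) = -0.9397, sin(-160 deg) = -0.3420
  joint[2] = (1.8187, -1.0500) + 2.3 * (-0.9397, -0.3420) = (1.8187 + -2.1613, -1.0500 + -0.7866) = (-0.3426, -1.8366)
End effector: (-0.3426, -1.8366)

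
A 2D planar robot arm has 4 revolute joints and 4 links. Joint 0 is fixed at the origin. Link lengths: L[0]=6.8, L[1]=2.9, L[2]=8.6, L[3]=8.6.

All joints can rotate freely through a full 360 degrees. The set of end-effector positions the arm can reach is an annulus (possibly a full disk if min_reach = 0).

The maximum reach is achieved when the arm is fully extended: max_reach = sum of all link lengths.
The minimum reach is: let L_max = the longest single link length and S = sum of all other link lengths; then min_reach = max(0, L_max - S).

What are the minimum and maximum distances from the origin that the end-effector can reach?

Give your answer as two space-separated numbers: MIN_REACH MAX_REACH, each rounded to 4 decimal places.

Link lengths: [6.8, 2.9, 8.6, 8.6]
max_reach = 6.8 + 2.9 + 8.6 + 8.6 = 26.9
L_max = max([6.8, 2.9, 8.6, 8.6]) = 8.6
S (sum of others) = 26.9 - 8.6 = 18.3
min_reach = max(0, 8.6 - 18.3) = max(0, -9.7) = 0

Answer: 0.0000 26.9000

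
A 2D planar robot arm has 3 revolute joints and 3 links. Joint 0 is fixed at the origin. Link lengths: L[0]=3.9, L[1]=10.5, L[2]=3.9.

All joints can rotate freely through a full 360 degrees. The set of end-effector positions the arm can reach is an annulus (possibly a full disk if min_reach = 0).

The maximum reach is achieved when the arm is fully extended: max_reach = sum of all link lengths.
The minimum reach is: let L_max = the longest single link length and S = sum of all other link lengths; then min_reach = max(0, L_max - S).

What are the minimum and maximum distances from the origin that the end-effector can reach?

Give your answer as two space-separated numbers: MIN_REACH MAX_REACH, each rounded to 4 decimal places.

Answer: 2.7000 18.3000

Derivation:
Link lengths: [3.9, 10.5, 3.9]
max_reach = 3.9 + 10.5 + 3.9 = 18.3
L_max = max([3.9, 10.5, 3.9]) = 10.5
S (sum of others) = 18.3 - 10.5 = 7.8
min_reach = max(0, 10.5 - 7.8) = max(0, 2.7) = 2.7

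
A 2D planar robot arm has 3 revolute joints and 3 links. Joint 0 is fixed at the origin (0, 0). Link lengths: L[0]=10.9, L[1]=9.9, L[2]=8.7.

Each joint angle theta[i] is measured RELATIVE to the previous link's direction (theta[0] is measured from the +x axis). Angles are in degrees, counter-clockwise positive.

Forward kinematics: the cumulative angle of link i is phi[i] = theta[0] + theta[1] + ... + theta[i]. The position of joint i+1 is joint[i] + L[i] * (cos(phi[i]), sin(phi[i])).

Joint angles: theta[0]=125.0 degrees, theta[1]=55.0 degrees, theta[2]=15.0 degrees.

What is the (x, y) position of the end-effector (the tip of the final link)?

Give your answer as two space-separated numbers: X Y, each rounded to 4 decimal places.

joint[0] = (0.0000, 0.0000)  (base)
link 0: phi[0] = 125 = 125 deg
  cos(125 deg) = -0.5736, sin(125 deg) = 0.8192
  joint[1] = (0.0000, 0.0000) + 10.9 * (-0.5736, 0.8192) = (0.0000 + -6.2520, 0.0000 + 8.9288) = (-6.2520, 8.9288)
link 1: phi[1] = 125 + 55 = 180 deg
  cos(180 deg) = -1.0000, sin(180 deg) = 0.0000
  joint[2] = (-6.2520, 8.9288) + 9.9 * (-1.0000, 0.0000) = (-6.2520 + -9.9000, 8.9288 + 0.0000) = (-16.1520, 8.9288)
link 2: phi[2] = 125 + 55 + 15 = 195 deg
  cos(195 deg) = -0.9659, sin(195 deg) = -0.2588
  joint[3] = (-16.1520, 8.9288) + 8.7 * (-0.9659, -0.2588) = (-16.1520 + -8.4036, 8.9288 + -2.2517) = (-24.5555, 6.6770)
End effector: (-24.5555, 6.6770)

Answer: -24.5555 6.6770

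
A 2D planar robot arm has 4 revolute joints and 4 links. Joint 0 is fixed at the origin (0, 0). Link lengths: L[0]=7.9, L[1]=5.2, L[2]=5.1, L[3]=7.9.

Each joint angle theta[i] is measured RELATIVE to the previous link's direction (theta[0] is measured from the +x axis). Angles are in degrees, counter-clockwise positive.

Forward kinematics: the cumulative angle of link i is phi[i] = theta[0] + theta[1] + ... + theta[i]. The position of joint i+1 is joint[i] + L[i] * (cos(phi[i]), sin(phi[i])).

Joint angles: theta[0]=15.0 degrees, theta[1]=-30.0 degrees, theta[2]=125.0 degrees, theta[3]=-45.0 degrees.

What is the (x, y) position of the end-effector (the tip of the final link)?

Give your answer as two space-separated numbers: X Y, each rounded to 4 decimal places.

Answer: 14.2480 12.6511

Derivation:
joint[0] = (0.0000, 0.0000)  (base)
link 0: phi[0] = 15 = 15 deg
  cos(15 deg) = 0.9659, sin(15 deg) = 0.2588
  joint[1] = (0.0000, 0.0000) + 7.9 * (0.9659, 0.2588) = (0.0000 + 7.6308, 0.0000 + 2.0447) = (7.6308, 2.0447)
link 1: phi[1] = 15 + -30 = -15 deg
  cos(-15 deg) = 0.9659, sin(-15 deg) = -0.2588
  joint[2] = (7.6308, 2.0447) + 5.2 * (0.9659, -0.2588) = (7.6308 + 5.0228, 2.0447 + -1.3459) = (12.6536, 0.6988)
link 2: phi[2] = 15 + -30 + 125 = 110 deg
  cos(110 deg) = -0.3420, sin(110 deg) = 0.9397
  joint[3] = (12.6536, 0.6988) + 5.1 * (-0.3420, 0.9397) = (12.6536 + -1.7443, 0.6988 + 4.7924) = (10.9093, 5.4912)
link 3: phi[3] = 15 + -30 + 125 + -45 = 65 deg
  cos(65 deg) = 0.4226, sin(65 deg) = 0.9063
  joint[4] = (10.9093, 5.4912) + 7.9 * (0.4226, 0.9063) = (10.9093 + 3.3387, 5.4912 + 7.1598) = (14.2480, 12.6511)
End effector: (14.2480, 12.6511)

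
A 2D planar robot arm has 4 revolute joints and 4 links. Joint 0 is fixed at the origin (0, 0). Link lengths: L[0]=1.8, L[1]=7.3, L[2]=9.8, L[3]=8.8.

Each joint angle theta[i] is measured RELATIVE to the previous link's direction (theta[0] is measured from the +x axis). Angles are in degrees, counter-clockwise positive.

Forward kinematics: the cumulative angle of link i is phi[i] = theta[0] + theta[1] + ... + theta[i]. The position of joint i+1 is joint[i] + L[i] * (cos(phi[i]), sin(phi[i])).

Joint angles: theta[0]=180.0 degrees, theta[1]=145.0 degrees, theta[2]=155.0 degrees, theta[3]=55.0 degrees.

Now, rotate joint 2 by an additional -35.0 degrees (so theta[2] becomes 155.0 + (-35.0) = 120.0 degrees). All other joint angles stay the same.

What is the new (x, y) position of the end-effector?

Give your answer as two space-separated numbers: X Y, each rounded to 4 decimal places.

Answer: -1.7073 11.2321

Derivation:
joint[0] = (0.0000, 0.0000)  (base)
link 0: phi[0] = 180 = 180 deg
  cos(180 deg) = -1.0000, sin(180 deg) = 0.0000
  joint[1] = (0.0000, 0.0000) + 1.8 * (-1.0000, 0.0000) = (0.0000 + -1.8000, 0.0000 + 0.0000) = (-1.8000, 0.0000)
link 1: phi[1] = 180 + 145 = 325 deg
  cos(325 deg) = 0.8192, sin(325 deg) = -0.5736
  joint[2] = (-1.8000, 0.0000) + 7.3 * (0.8192, -0.5736) = (-1.8000 + 5.9798, 0.0000 + -4.1871) = (4.1798, -4.1871)
link 2: phi[2] = 180 + 145 + 120 = 445 deg
  cos(445 deg) = 0.0872, sin(445 deg) = 0.9962
  joint[3] = (4.1798, -4.1871) + 9.8 * (0.0872, 0.9962) = (4.1798 + 0.8541, -4.1871 + 9.7627) = (5.0339, 5.5756)
link 3: phi[3] = 180 + 145 + 120 + 55 = 500 deg
  cos(500 deg) = -0.7660, sin(500 deg) = 0.6428
  joint[4] = (5.0339, 5.5756) + 8.8 * (-0.7660, 0.6428) = (5.0339 + -6.7412, 5.5756 + 5.6565) = (-1.7073, 11.2321)
End effector: (-1.7073, 11.2321)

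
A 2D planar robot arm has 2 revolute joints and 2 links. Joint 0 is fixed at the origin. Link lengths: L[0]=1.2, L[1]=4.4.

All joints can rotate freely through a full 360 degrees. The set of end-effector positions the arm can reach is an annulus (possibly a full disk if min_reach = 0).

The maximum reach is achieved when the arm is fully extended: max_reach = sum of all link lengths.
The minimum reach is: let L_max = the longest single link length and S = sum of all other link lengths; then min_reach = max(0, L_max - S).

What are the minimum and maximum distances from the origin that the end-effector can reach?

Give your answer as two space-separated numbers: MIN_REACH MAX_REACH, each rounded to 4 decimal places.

Link lengths: [1.2, 4.4]
max_reach = 1.2 + 4.4 = 5.6
L_max = max([1.2, 4.4]) = 4.4
S (sum of others) = 5.6 - 4.4 = 1.2
min_reach = max(0, 4.4 - 1.2) = max(0, 3.2) = 3.2

Answer: 3.2000 5.6000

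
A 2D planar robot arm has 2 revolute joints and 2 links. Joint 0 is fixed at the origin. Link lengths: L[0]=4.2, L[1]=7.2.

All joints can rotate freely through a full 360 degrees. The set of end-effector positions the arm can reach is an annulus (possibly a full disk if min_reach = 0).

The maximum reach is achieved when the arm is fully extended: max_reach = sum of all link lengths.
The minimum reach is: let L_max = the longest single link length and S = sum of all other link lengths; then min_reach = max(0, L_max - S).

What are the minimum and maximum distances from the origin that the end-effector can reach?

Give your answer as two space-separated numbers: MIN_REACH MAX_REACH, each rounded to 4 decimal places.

Answer: 3.0000 11.4000

Derivation:
Link lengths: [4.2, 7.2]
max_reach = 4.2 + 7.2 = 11.4
L_max = max([4.2, 7.2]) = 7.2
S (sum of others) = 11.4 - 7.2 = 4.2
min_reach = max(0, 7.2 - 4.2) = max(0, 3) = 3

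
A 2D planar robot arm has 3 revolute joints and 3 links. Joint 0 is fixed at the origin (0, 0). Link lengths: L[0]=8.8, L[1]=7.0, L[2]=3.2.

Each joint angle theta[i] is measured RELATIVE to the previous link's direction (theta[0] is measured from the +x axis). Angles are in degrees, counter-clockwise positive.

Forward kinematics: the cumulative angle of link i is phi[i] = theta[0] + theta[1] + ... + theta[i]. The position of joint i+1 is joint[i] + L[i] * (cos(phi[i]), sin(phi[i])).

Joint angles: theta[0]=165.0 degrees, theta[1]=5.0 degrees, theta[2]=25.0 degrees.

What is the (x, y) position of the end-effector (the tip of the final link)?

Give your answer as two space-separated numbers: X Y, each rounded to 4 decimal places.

Answer: -18.4848 2.6649

Derivation:
joint[0] = (0.0000, 0.0000)  (base)
link 0: phi[0] = 165 = 165 deg
  cos(165 deg) = -0.9659, sin(165 deg) = 0.2588
  joint[1] = (0.0000, 0.0000) + 8.8 * (-0.9659, 0.2588) = (0.0000 + -8.5001, 0.0000 + 2.2776) = (-8.5001, 2.2776)
link 1: phi[1] = 165 + 5 = 170 deg
  cos(170 deg) = -0.9848, sin(170 deg) = 0.1736
  joint[2] = (-8.5001, 2.2776) + 7 * (-0.9848, 0.1736) = (-8.5001 + -6.8937, 2.2776 + 1.2155) = (-15.3938, 3.4931)
link 2: phi[2] = 165 + 5 + 25 = 195 deg
  cos(195 deg) = -0.9659, sin(195 deg) = -0.2588
  joint[3] = (-15.3938, 3.4931) + 3.2 * (-0.9659, -0.2588) = (-15.3938 + -3.0910, 3.4931 + -0.8282) = (-18.4848, 2.6649)
End effector: (-18.4848, 2.6649)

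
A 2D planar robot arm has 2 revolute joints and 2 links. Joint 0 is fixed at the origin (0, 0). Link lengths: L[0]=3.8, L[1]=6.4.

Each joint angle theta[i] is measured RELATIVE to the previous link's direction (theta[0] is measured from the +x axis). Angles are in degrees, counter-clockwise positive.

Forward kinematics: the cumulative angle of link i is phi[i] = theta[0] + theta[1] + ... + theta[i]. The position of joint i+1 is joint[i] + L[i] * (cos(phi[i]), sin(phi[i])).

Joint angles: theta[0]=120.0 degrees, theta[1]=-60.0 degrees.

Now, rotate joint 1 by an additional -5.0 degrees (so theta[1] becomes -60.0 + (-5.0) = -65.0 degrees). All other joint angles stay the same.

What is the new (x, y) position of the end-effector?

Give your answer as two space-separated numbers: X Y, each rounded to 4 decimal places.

Answer: 1.7709 8.5335

Derivation:
joint[0] = (0.0000, 0.0000)  (base)
link 0: phi[0] = 120 = 120 deg
  cos(120 deg) = -0.5000, sin(120 deg) = 0.8660
  joint[1] = (0.0000, 0.0000) + 3.8 * (-0.5000, 0.8660) = (0.0000 + -1.9000, 0.0000 + 3.2909) = (-1.9000, 3.2909)
link 1: phi[1] = 120 + -65 = 55 deg
  cos(55 deg) = 0.5736, sin(55 deg) = 0.8192
  joint[2] = (-1.9000, 3.2909) + 6.4 * (0.5736, 0.8192) = (-1.9000 + 3.6709, 3.2909 + 5.2426) = (1.7709, 8.5335)
End effector: (1.7709, 8.5335)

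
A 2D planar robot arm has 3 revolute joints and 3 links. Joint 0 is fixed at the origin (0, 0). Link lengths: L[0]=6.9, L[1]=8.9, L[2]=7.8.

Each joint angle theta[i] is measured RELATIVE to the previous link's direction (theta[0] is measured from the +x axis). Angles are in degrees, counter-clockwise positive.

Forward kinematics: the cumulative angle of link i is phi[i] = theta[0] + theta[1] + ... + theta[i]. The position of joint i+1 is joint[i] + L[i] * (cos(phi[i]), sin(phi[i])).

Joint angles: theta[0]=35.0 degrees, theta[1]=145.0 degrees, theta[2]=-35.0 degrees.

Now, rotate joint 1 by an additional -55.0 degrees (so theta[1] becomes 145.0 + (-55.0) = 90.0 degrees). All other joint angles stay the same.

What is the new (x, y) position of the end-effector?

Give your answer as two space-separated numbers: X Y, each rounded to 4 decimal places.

joint[0] = (0.0000, 0.0000)  (base)
link 0: phi[0] = 35 = 35 deg
  cos(35 deg) = 0.8192, sin(35 deg) = 0.5736
  joint[1] = (0.0000, 0.0000) + 6.9 * (0.8192, 0.5736) = (0.0000 + 5.6521, 0.0000 + 3.9577) = (5.6521, 3.9577)
link 1: phi[1] = 35 + 90 = 125 deg
  cos(125 deg) = -0.5736, sin(125 deg) = 0.8192
  joint[2] = (5.6521, 3.9577) + 8.9 * (-0.5736, 0.8192) = (5.6521 + -5.1048, 3.9577 + 7.2905) = (0.5473, 11.2481)
link 2: phi[2] = 35 + 90 + -35 = 90 deg
  cos(90 deg) = 0.0000, sin(90 deg) = 1.0000
  joint[3] = (0.5473, 11.2481) + 7.8 * (0.0000, 1.0000) = (0.5473 + 0.0000, 11.2481 + 7.8000) = (0.5473, 19.0481)
End effector: (0.5473, 19.0481)

Answer: 0.5473 19.0481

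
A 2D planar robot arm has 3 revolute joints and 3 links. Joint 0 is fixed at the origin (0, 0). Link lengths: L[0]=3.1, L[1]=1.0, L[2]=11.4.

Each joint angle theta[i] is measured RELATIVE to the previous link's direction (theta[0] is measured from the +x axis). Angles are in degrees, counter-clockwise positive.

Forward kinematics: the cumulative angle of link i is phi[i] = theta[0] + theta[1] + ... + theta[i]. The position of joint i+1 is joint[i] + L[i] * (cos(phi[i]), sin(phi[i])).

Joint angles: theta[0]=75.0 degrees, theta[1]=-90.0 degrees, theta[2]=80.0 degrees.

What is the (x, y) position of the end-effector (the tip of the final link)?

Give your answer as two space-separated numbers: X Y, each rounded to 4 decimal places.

Answer: 6.5861 13.0675

Derivation:
joint[0] = (0.0000, 0.0000)  (base)
link 0: phi[0] = 75 = 75 deg
  cos(75 deg) = 0.2588, sin(75 deg) = 0.9659
  joint[1] = (0.0000, 0.0000) + 3.1 * (0.2588, 0.9659) = (0.0000 + 0.8023, 0.0000 + 2.9944) = (0.8023, 2.9944)
link 1: phi[1] = 75 + -90 = -15 deg
  cos(-15 deg) = 0.9659, sin(-15 deg) = -0.2588
  joint[2] = (0.8023, 2.9944) + 1 * (0.9659, -0.2588) = (0.8023 + 0.9659, 2.9944 + -0.2588) = (1.7683, 2.7356)
link 2: phi[2] = 75 + -90 + 80 = 65 deg
  cos(65 deg) = 0.4226, sin(65 deg) = 0.9063
  joint[3] = (1.7683, 2.7356) + 11.4 * (0.4226, 0.9063) = (1.7683 + 4.8178, 2.7356 + 10.3319) = (6.5861, 13.0675)
End effector: (6.5861, 13.0675)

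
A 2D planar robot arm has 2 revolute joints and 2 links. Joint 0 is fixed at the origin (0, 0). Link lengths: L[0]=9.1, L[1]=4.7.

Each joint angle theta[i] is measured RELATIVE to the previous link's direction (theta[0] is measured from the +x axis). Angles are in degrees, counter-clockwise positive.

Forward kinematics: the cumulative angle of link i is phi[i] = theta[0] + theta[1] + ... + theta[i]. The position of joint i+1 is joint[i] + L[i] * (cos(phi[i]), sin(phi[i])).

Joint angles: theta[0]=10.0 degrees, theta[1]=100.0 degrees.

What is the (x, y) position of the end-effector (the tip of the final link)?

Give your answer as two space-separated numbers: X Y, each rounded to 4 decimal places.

joint[0] = (0.0000, 0.0000)  (base)
link 0: phi[0] = 10 = 10 deg
  cos(10 deg) = 0.9848, sin(10 deg) = 0.1736
  joint[1] = (0.0000, 0.0000) + 9.1 * (0.9848, 0.1736) = (0.0000 + 8.9618, 0.0000 + 1.5802) = (8.9618, 1.5802)
link 1: phi[1] = 10 + 100 = 110 deg
  cos(110 deg) = -0.3420, sin(110 deg) = 0.9397
  joint[2] = (8.9618, 1.5802) + 4.7 * (-0.3420, 0.9397) = (8.9618 + -1.6075, 1.5802 + 4.4166) = (7.3543, 5.9968)
End effector: (7.3543, 5.9968)

Answer: 7.3543 5.9968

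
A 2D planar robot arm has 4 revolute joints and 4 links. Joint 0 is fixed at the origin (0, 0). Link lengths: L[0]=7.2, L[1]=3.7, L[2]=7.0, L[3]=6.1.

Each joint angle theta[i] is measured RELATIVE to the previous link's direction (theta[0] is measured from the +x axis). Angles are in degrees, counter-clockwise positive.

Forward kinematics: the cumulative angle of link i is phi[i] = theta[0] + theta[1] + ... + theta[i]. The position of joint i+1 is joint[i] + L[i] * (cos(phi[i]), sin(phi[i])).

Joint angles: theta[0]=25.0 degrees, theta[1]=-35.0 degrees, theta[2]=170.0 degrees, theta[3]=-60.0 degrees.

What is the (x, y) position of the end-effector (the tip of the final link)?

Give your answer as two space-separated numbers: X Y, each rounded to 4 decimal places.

joint[0] = (0.0000, 0.0000)  (base)
link 0: phi[0] = 25 = 25 deg
  cos(25 deg) = 0.9063, sin(25 deg) = 0.4226
  joint[1] = (0.0000, 0.0000) + 7.2 * (0.9063, 0.4226) = (0.0000 + 6.5254, 0.0000 + 3.0429) = (6.5254, 3.0429)
link 1: phi[1] = 25 + -35 = -10 deg
  cos(-10 deg) = 0.9848, sin(-10 deg) = -0.1736
  joint[2] = (6.5254, 3.0429) + 3.7 * (0.9848, -0.1736) = (6.5254 + 3.6438, 3.0429 + -0.6425) = (10.1692, 2.4004)
link 2: phi[2] = 25 + -35 + 170 = 160 deg
  cos(160 deg) = -0.9397, sin(160 deg) = 0.3420
  joint[3] = (10.1692, 2.4004) + 7 * (-0.9397, 0.3420) = (10.1692 + -6.5778, 2.4004 + 2.3941) = (3.5914, 4.7945)
link 3: phi[3] = 25 + -35 + 170 + -60 = 100 deg
  cos(100 deg) = -0.1736, sin(100 deg) = 0.9848
  joint[4] = (3.5914, 4.7945) + 6.1 * (-0.1736, 0.9848) = (3.5914 + -1.0593, 4.7945 + 6.0073) = (2.5321, 10.8018)
End effector: (2.5321, 10.8018)

Answer: 2.5321 10.8018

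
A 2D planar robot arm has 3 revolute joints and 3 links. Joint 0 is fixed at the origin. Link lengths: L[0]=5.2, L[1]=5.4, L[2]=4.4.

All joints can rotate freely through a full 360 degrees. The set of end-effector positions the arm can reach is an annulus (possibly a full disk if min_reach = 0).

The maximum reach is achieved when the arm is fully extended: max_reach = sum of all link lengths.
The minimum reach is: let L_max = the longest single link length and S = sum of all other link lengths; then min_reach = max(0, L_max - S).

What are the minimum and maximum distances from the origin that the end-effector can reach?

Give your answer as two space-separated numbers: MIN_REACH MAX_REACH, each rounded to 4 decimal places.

Link lengths: [5.2, 5.4, 4.4]
max_reach = 5.2 + 5.4 + 4.4 = 15
L_max = max([5.2, 5.4, 4.4]) = 5.4
S (sum of others) = 15 - 5.4 = 9.6
min_reach = max(0, 5.4 - 9.6) = max(0, -4.2) = 0

Answer: 0.0000 15.0000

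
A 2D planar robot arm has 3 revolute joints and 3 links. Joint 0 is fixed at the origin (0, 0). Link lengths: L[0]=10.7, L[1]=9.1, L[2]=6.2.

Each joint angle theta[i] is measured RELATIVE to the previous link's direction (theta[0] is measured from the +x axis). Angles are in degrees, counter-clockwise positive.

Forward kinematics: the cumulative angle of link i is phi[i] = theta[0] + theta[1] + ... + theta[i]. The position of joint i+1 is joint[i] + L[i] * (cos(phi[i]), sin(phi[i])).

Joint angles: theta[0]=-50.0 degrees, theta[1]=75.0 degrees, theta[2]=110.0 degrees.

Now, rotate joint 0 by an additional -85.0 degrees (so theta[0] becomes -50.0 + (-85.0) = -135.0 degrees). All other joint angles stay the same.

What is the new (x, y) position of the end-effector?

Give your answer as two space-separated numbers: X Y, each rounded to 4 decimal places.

Answer: 0.9692 -10.6974

Derivation:
joint[0] = (0.0000, 0.0000)  (base)
link 0: phi[0] = -135 = -135 deg
  cos(-135 deg) = -0.7071, sin(-135 deg) = -0.7071
  joint[1] = (0.0000, 0.0000) + 10.7 * (-0.7071, -0.7071) = (0.0000 + -7.5660, 0.0000 + -7.5660) = (-7.5660, -7.5660)
link 1: phi[1] = -135 + 75 = -60 deg
  cos(-60 deg) = 0.5000, sin(-60 deg) = -0.8660
  joint[2] = (-7.5660, -7.5660) + 9.1 * (0.5000, -0.8660) = (-7.5660 + 4.5500, -7.5660 + -7.8808) = (-3.0160, -15.4469)
link 2: phi[2] = -135 + 75 + 110 = 50 deg
  cos(50 deg) = 0.6428, sin(50 deg) = 0.7660
  joint[3] = (-3.0160, -15.4469) + 6.2 * (0.6428, 0.7660) = (-3.0160 + 3.9853, -15.4469 + 4.7495) = (0.9692, -10.6974)
End effector: (0.9692, -10.6974)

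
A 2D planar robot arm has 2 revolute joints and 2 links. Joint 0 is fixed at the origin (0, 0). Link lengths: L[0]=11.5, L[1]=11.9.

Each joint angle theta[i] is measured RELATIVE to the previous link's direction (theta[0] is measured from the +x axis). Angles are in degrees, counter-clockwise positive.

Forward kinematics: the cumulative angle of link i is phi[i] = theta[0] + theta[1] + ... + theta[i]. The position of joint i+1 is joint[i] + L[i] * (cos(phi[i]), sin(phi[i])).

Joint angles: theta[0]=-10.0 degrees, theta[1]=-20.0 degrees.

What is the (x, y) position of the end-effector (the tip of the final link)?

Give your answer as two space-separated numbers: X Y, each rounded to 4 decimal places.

joint[0] = (0.0000, 0.0000)  (base)
link 0: phi[0] = -10 = -10 deg
  cos(-10 deg) = 0.9848, sin(-10 deg) = -0.1736
  joint[1] = (0.0000, 0.0000) + 11.5 * (0.9848, -0.1736) = (0.0000 + 11.3253, 0.0000 + -1.9970) = (11.3253, -1.9970)
link 1: phi[1] = -10 + -20 = -30 deg
  cos(-30 deg) = 0.8660, sin(-30 deg) = -0.5000
  joint[2] = (11.3253, -1.9970) + 11.9 * (0.8660, -0.5000) = (11.3253 + 10.3057, -1.9970 + -5.9500) = (21.6310, -7.9470)
End effector: (21.6310, -7.9470)

Answer: 21.6310 -7.9470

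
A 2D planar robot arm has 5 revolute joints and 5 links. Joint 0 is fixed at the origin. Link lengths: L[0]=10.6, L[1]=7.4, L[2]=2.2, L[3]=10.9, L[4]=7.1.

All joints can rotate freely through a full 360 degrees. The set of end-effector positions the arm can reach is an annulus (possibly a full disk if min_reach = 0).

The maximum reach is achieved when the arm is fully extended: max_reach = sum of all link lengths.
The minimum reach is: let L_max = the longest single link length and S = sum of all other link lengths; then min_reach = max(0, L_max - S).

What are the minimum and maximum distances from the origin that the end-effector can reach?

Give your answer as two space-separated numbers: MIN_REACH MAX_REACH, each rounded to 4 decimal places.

Link lengths: [10.6, 7.4, 2.2, 10.9, 7.1]
max_reach = 10.6 + 7.4 + 2.2 + 10.9 + 7.1 = 38.2
L_max = max([10.6, 7.4, 2.2, 10.9, 7.1]) = 10.9
S (sum of others) = 38.2 - 10.9 = 27.3
min_reach = max(0, 10.9 - 27.3) = max(0, -16.4) = 0

Answer: 0.0000 38.2000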